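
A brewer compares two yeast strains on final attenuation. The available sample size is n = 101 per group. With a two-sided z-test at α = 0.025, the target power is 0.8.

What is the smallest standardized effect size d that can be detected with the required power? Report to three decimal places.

Required noncentrality: δ = z_{0.0125} + z_{0.20} = 2.241 + 0.842 = 3.083.
(Lower-tail contribution to power is negligible for δ > 0.)
δ = d·√(n/2) ⇒ d = δ/√(n/2) = 3.083/√(101/2) = 0.4338.

d ≈ 0.434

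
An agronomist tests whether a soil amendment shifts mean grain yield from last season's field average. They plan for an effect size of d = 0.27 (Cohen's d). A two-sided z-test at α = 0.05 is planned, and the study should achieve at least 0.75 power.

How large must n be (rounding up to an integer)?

Set Φ(δ − 1.960) = 0.75; then δ − 1.960 = Φ⁻¹(0.75) = 0.674, giving δ = 2.634.
(The Φ(−δ − z_{α/2}) term is vanishingly small for δ > 0 and is dropped in the standard sample-size formula.)
δ = d·√n ⇒ n = (δ/d)² = (2.634 / 0.27)² = 95.20.
Round up to the next whole unit.

n = 96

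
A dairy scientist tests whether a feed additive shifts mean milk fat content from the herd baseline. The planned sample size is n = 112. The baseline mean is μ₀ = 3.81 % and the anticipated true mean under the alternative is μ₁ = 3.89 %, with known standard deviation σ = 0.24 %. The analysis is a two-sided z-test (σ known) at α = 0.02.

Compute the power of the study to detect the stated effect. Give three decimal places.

Power ≈ 0.885

Standardized effect: d = |μ₁ − μ₀| / σ = |3.89 − 3.81| / 0.24 = 0.3333
Noncentrality parameter: δ = d·√n = 0.3333 × √112 = 3.5277
Critical value for a two-sided test at α = 0.02: z_{α/2} = 2.326.
Power = Φ(δ − 2.326) + Φ(−δ − 2.326) = Φ(1.201) + Φ(-5.854) = 0.8852 + 0.0000 = 0.8852.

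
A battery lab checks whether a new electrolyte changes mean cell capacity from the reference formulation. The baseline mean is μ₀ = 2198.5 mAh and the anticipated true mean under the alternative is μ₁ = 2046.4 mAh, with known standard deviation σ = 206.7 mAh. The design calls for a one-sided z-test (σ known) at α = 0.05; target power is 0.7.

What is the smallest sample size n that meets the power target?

Standardized effect: d = |μ₁ − μ₀| / σ = |2046.4 − 2198.5| / 206.7 = 0.7358
Set Φ(δ − 1.645) = 0.7; then δ − 1.645 = Φ⁻¹(0.7) = 0.524, giving δ = 2.169.
δ = d·√n ⇒ n = (δ/d)² = (2.169 / 0.7358)² = 8.69.
Rounding up, n = 9.

n = 9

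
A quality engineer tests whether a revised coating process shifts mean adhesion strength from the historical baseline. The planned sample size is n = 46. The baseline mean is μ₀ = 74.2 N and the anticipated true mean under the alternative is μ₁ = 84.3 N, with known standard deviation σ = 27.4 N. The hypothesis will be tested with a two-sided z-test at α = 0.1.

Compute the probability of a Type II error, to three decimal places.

β ≈ 0.196

Standardized effect: d = |μ₁ − μ₀| / σ = |84.3 − 74.2| / 27.4 = 0.3686
Noncentrality parameter: δ = d·√n = 0.3686 × √46 = 2.5001
Two-sided α = 0.1 → critical value z_{0.05} = 1.645.
Power = Φ(δ − 1.645) + Φ(−δ − 1.645) = Φ(0.855) + Φ(-4.145) = 0.8038 + 0.0000 = 0.8038.
Type II error: β = 1 − power = 1 − 0.8038 = 0.1962.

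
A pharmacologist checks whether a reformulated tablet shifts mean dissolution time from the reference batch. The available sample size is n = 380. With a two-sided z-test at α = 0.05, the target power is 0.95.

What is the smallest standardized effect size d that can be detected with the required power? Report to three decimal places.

d ≈ 0.185

Required noncentrality: δ = z_{0.025} + z_{0.05} = 1.960 + 1.645 = 3.605.
(The second rejection-region term Φ(−δ − z_{α/2}) is negligible and dropped.)
δ = d·√n ⇒ d = δ/√n = 3.605/√380 = 0.1849.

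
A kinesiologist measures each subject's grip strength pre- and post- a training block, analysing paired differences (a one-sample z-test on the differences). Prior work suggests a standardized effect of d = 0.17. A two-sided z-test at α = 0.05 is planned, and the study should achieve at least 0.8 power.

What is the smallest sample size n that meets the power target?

n = 272

Set Φ(δ − 1.960) = 0.8; then δ − 1.960 = Φ⁻¹(0.8) = 0.842, giving δ = 2.802.
(For δ > 0 the lower-tail rejection region contributes negligibly to power, so the one-term inversion is standard.)
δ = d·√n ⇒ n = (δ/d)² = (2.802 / 0.17)² = 271.59.
Round up to the next whole unit.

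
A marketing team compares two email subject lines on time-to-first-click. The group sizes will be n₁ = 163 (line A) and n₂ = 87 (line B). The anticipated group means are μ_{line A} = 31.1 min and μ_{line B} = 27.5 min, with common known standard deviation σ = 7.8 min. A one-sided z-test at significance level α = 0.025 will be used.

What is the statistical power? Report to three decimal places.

Standardized effect: d = |μ_{line A} − μ_{line B}| / σ = |31.1 − 27.5| / 7.8 = 0.4615
Noncentrality parameter: δ = d / √(1/n₁ + 1/n₂) = 0.4615 / √(1/163 + 1/87) = 3.4761
Critical value for a one-sided test at α = 0.025: z_α = 1.960.
Power = P(Z > 1.960 − δ) = Φ(1.516) = 0.9353.

Power ≈ 0.935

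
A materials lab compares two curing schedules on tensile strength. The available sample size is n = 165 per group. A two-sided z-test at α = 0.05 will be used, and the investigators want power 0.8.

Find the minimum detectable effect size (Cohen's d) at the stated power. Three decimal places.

Required noncentrality: δ = z_{0.025} + z_{0.20} = 1.960 + 0.842 = 2.802.
(The second rejection-region term Φ(−δ − z_{α/2}) is negligible and dropped.)
δ = d·√(n/2) ⇒ d = δ/√(n/2) = 2.802/√(165/2) = 0.3084.

d ≈ 0.308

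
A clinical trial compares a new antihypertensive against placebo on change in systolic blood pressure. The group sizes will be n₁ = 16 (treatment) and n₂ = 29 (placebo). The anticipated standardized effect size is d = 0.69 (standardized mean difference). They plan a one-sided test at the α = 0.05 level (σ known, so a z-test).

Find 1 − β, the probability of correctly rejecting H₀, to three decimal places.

Power ≈ 0.716

Noncentrality parameter: δ = d / √(1/n₁ + 1/n₂) = 0.69 / √(1/16 + 1/29) = 2.2157
Critical value for a one-sided test at α = 0.05: z_α = 1.645.
Power = P(Z > 1.645 − δ) = Φ(0.571) = 0.7159.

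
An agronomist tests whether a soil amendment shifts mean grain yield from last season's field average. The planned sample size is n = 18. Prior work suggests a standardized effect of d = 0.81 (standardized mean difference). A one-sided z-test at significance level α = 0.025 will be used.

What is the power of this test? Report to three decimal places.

Noncentrality parameter: δ = d·√n = 0.81 × √18 = 3.4365
Critical value for a one-sided test at α = 0.025: z_α = 1.960.
Power = P(Z > 1.960 − δ) = Φ(1.477) = 0.9301.

Power ≈ 0.930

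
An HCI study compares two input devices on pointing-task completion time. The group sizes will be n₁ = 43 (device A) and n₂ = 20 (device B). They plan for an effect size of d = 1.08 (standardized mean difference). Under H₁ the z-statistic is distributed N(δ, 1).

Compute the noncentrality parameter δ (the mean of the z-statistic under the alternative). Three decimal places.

δ ≈ 3.990

δ = d / √(1/n₁ + 1/n₂) = 1.08 / √(1/43 + 1/20) = 3.9903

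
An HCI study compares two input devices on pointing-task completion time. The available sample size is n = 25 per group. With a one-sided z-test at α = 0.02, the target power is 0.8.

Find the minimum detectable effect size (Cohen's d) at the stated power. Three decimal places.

Need Φ(δ − 2.054) = 0.8, so δ = 2.054 + 0.842 = 2.895.
δ = d·√(n/2) ⇒ d = δ/√(n/2) = 2.895/√(25/2) = 0.8189.

d ≈ 0.819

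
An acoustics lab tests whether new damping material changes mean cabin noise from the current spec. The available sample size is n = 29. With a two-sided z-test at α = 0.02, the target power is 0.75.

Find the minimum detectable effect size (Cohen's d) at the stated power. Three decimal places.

d ≈ 0.557

Need Φ(δ − 2.326) = 0.75, so δ = 2.326 + 0.674 = 3.001.
(Lower-tail contribution to power is negligible for δ > 0.)
δ = d·√n ⇒ d = δ/√n = 3.001/√29 = 0.5572.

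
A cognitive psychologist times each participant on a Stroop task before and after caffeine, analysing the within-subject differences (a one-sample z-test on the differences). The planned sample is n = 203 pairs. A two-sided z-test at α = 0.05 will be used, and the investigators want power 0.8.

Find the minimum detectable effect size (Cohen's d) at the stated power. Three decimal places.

d ≈ 0.197

Required noncentrality: δ = z_{0.025} + z_{0.20} = 1.960 + 0.842 = 2.802.
(The second rejection-region term Φ(−δ − z_{α/2}) is negligible and dropped.)
δ = d·√n ⇒ d = δ/√n = 2.802/√203 = 0.1966.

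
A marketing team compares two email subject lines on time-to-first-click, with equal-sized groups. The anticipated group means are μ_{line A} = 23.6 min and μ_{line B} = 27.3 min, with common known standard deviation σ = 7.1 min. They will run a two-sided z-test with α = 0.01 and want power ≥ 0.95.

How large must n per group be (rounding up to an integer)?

Standardized effect: d = |μ_{line A} − μ_{line B}| / σ = |23.6 − 27.3| / 7.1 = 0.5211
Set Φ(δ − 2.576) = 0.95; then δ − 2.576 = Φ⁻¹(0.95) = 1.645, giving δ = 4.221.
(For δ > 0 the lower-tail rejection region contributes negligibly to power, so the one-term inversion is standard.)
δ = d·√(n/2) ⇒ n = 2(δ/d)² = 2 × (4.221 / 0.5211)² = 131.19.
Round up to the next whole unit.

n = 132 per group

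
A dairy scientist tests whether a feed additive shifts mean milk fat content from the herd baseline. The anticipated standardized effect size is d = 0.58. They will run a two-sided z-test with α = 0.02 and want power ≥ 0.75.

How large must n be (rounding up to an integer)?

n = 27

For power 0.75 need Φ(δ − z_{0.01}) = 0.75, so δ = z_{0.01} + z_{0.25} = 2.326 + 0.674 = 3.001.
(For δ > 0 the lower-tail rejection region contributes negligibly to power, so the one-term inversion is standard.)
δ = d·√n ⇒ n = (δ/d)² = (3.001 / 0.58)² = 26.77.
Rounding up, n = 27.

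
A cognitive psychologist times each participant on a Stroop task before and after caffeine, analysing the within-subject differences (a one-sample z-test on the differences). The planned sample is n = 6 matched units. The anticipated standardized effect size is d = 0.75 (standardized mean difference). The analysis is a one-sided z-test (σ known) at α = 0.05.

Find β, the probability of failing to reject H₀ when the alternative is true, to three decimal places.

Noncentrality parameter: δ = d·√n = 0.75 × √6 = 1.8371
One-sided α = 0.05 → critical value z_{0.05} = 1.645.
Power = Φ(δ − 1.645) = Φ(0.192) = 0.5762.
Type II error: β = 1 − power = 1 − 0.5762 = 0.4238.

β ≈ 0.424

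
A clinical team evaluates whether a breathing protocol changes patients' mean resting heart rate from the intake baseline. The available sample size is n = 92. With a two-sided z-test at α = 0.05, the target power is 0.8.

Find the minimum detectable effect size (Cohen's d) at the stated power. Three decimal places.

d ≈ 0.292

Need Φ(δ − 1.960) = 0.8, so δ = 1.960 + 0.842 = 2.802.
(The second rejection-region term Φ(−δ − z_{α/2}) is negligible and dropped.)
δ = d·√n ⇒ d = δ/√n = 2.802/√92 = 0.2921.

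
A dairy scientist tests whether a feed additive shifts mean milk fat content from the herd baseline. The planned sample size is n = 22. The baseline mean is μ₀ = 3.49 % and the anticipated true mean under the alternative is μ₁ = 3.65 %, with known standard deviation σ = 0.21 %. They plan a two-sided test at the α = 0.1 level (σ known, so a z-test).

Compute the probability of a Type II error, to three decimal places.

Standardized effect: d = |μ₁ − μ₀| / σ = |3.65 − 3.49| / 0.21 = 0.7619
Noncentrality parameter: δ = d·√n = 0.7619 × √22 = 3.5737
Critical value for a two-sided test at α = 0.1: z_{α/2} = 1.645.
Power = Φ(δ − 1.645) + Φ(−δ − 1.645) = Φ(1.929) + Φ(-5.219) = 0.9731 + 0.0000 = 0.9731.
Type II error: β = 1 − power = 1 − 0.9731 = 0.0269.

β ≈ 0.027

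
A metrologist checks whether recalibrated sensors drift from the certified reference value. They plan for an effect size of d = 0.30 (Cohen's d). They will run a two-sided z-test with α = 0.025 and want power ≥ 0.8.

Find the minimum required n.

n = 106

Set Φ(δ − 2.241) = 0.8; then δ − 2.241 = Φ⁻¹(0.8) = 0.842, giving δ = 3.083.
(Ignoring the negligible lower-tail rejection probability gives the usual closed-form inversion.)
δ = d·√n ⇒ n = (δ/d)² = (3.083 / 0.30)² = 105.61.
Rounding up, n = 106.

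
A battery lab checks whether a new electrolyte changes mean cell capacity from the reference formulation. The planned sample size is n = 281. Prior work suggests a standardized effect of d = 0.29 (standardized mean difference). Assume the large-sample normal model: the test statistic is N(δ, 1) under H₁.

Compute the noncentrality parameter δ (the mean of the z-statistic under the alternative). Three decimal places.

δ = d·√n = 0.29 × √281 = 4.8613

δ ≈ 4.861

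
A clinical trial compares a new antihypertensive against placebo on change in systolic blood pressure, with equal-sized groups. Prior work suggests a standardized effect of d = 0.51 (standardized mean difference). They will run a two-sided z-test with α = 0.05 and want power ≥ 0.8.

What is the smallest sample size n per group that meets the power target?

For power 0.8 need Φ(δ − z_{0.025}) = 0.8, so δ = z_{0.025} + z_{0.20} = 1.960 + 0.842 = 2.802.
(Ignoring the negligible lower-tail rejection probability gives the usual closed-form inversion.)
δ = d·√(n/2) ⇒ n = 2(δ/d)² = 2 × (2.802 / 0.51)² = 60.35.
Round up to the next whole unit.

n = 61 per group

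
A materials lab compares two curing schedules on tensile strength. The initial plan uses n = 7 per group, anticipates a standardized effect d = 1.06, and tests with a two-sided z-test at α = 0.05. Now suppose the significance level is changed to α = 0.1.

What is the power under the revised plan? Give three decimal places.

δ = d·√(n/2) = 1.06 × √(7/2) = 1.9831 (unchanged). New critical value: z_{0.05} = 1.645.
Revised power = Φ(δ − 1.645) + Φ(−δ − 1.645) = Φ(0.338) + Φ(-3.628) = 0.6324 + 0.0001 = 0.6325.

Power ≈ 0.633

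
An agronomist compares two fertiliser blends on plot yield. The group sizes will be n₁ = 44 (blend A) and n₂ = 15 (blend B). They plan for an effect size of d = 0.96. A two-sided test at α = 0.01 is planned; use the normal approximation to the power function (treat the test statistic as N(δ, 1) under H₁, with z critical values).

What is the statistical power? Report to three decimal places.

Noncentrality parameter: δ = d / √(1/n₁ + 1/n₂) = 0.96 / √(1/44 + 1/15) = 3.2108
Two-sided α = 0.01 → critical value z_{0.005} = 2.576.
Power = Φ(δ − 2.576) + Φ(−δ − 2.576) = Φ(0.635) + Φ(-5.787) = 0.7373 + 0.0000 = 0.7373.

Power ≈ 0.737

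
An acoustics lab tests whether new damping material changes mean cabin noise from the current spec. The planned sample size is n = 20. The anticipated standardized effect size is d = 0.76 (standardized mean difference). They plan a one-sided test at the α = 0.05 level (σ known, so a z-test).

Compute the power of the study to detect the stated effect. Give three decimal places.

Noncentrality parameter: δ = d·√n = 0.76 × √20 = 3.3988
One-sided α = 0.05 → critical value z_{0.05} = 1.645.
Power = Φ(δ − 1.645) = Φ(1.754) = 0.9603.

Power ≈ 0.960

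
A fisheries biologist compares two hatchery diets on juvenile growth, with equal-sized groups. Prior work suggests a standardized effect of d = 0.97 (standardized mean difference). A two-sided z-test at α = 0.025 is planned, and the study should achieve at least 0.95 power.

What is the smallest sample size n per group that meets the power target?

n = 33 per group

Set Φ(δ − 2.241) = 0.95; then δ − 2.241 = Φ⁻¹(0.95) = 1.645, giving δ = 3.886.
(Ignoring the negligible lower-tail rejection probability gives the usual closed-form inversion.)
δ = d·√(n/2) ⇒ n = 2(δ/d)² = 2 × (3.886 / 0.97)² = 32.10.
Rounding up, n = 33 per group.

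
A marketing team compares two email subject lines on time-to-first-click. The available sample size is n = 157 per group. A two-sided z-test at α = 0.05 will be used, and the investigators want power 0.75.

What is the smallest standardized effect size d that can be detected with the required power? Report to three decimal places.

Need Φ(δ − 1.960) = 0.75, so δ = 1.960 + 0.674 = 2.634.
(Lower-tail contribution to power is negligible for δ > 0.)
δ = d·√(n/2) ⇒ d = δ/√(n/2) = 2.634/√(157/2) = 0.2973.

d ≈ 0.297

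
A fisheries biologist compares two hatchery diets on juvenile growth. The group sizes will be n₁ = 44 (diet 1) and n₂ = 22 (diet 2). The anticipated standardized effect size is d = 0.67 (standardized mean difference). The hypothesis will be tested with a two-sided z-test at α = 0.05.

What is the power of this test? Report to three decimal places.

Power ≈ 0.728

Noncentrality parameter: δ = d / √(1/n₁ + 1/n₂) = 0.67 / √(1/44 + 1/22) = 2.5659
Critical value for a two-sided test at α = 0.05: z_{α/2} = 1.960.
Power = Φ(δ − 1.960) + Φ(−δ − 1.960) = Φ(0.606) + Φ(-4.526) = 0.7277 + 0.0000 = 0.7277.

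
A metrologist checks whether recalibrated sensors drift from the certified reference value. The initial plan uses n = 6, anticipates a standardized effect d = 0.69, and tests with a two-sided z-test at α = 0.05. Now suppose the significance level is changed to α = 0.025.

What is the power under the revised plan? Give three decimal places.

δ = d·√n = 0.69 × √6 = 1.6901 (unchanged). New critical value: z_{0.0125} = 2.241.
Revised power = Φ(δ − 2.241) + Φ(−δ − 2.241) = Φ(-0.551) + Φ(-3.932) = 0.2907 + 0.0000 = 0.2908.

Power ≈ 0.291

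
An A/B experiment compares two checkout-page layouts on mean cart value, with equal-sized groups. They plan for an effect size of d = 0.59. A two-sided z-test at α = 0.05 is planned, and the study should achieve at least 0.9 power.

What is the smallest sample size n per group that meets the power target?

n = 61 per group

Set Φ(δ − 1.960) = 0.9; then δ − 1.960 = Φ⁻¹(0.9) = 1.282, giving δ = 3.242.
(Ignoring the negligible lower-tail rejection probability gives the usual closed-form inversion.)
δ = d·√(n/2) ⇒ n = 2(δ/d)² = 2 × (3.242 / 0.59)² = 60.37.
Round up to the next whole unit.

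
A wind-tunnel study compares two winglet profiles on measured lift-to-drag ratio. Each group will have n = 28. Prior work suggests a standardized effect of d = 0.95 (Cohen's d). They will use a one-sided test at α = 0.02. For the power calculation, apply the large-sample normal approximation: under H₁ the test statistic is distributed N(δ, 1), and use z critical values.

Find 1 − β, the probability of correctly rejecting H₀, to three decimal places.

Power ≈ 0.933

Noncentrality parameter: δ = d·√(n/2) = 0.95 × √(28/2) = 3.5546
One-sided α = 0.02 → critical value z_{0.02} = 2.054.
Power = Φ(δ − 2.054) = Φ(1.501) = 0.9333.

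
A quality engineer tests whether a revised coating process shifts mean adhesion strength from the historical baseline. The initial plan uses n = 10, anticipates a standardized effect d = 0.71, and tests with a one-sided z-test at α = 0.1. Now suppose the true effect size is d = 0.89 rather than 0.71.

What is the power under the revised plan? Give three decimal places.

With d = 0.89: δ = d·√n = 0.89 × √10 = 2.8144. Critical value z_{0.1} = 1.282.
Revised power = P(Z > 1.282 − δ) = Φ(1.533) = 0.9373.

Power ≈ 0.937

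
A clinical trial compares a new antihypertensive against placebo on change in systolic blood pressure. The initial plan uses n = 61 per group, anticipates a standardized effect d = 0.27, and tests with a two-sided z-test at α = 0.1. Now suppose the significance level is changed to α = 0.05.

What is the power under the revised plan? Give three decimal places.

Power ≈ 0.320

δ = d·√(n/2) = 0.27 × √(61/2) = 1.4911 (unchanged). New critical value: z_{0.025} = 1.960.
Revised power = Φ(δ − 1.960) + Φ(−δ − 1.960) = Φ(-0.469) + Φ(-3.451) = 0.3196 + 0.0003 = 0.3199.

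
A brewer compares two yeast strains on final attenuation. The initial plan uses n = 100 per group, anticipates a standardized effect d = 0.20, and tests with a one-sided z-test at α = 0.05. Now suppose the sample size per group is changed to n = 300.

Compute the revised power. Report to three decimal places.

With n = 300 per group: δ = d·√(n/2) = 0.20 × √(300/2) = 2.4495. Critical value z_{0.05} = 1.645.
Revised power = P(Z > 1.645 − δ) = Φ(0.805) = 0.7895.

Power ≈ 0.789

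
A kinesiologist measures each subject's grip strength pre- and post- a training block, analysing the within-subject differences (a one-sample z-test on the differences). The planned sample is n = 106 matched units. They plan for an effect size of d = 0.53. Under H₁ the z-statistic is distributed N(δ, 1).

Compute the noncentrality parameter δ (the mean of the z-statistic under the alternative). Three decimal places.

δ ≈ 5.457

The noncentrality parameter scales effect size by the design's sample-size factor: δ = d·√n = 0.53 × √106 = 5.4567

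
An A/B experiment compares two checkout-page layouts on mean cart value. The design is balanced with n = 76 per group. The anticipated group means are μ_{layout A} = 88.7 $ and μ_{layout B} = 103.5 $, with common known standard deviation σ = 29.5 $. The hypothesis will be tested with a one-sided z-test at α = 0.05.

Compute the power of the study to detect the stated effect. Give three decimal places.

Standardized effect: d = |μ_{layout A} − μ_{layout B}| / σ = |88.7 − 103.5| / 29.5 = 0.5017
Noncentrality parameter: δ = d·√(n/2) = 0.5017 × √(76/2) = 3.0927
One-sided α = 0.05 → critical value z_{0.05} = 1.645.
Power = Φ(δ − 1.645) = Φ(1.448) = 0.9262.

Power ≈ 0.926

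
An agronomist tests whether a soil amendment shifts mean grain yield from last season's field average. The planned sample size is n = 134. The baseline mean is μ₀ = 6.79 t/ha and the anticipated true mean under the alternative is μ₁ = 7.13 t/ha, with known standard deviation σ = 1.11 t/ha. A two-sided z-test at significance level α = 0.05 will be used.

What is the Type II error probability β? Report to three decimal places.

Standardized effect: d = |μ₁ − μ₀| / σ = |7.13 − 6.79| / 1.11 = 0.3063
Noncentrality parameter: δ = d·√n = 0.3063 × √134 = 3.5458
Two-sided α = 0.05 → critical value z_{0.025} = 1.960.
Power = Φ(δ − 1.960) + Φ(−δ − 1.960) = Φ(1.586) + Φ(-5.506) = 0.9436 + 0.0000 = 0.9436.
Type II error: β = 1 − power = 1 − 0.9436 = 0.0564.

β ≈ 0.056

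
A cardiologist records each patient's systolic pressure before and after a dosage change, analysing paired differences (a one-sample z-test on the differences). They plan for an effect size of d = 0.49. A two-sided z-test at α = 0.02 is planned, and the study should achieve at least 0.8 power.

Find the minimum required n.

n = 42

Set Φ(δ − 2.326) = 0.8; then δ − 2.326 = Φ⁻¹(0.8) = 0.842, giving δ = 3.168.
(For δ > 0 the lower-tail rejection region contributes negligibly to power, so the one-term inversion is standard.)
δ = d·√n ⇒ n = (δ/d)² = (3.168 / 0.49)² = 41.80.
Round up to the next whole unit.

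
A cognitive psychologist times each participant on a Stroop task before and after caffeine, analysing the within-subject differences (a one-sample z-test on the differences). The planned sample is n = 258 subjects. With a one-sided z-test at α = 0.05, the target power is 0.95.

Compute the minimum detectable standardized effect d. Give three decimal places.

Need Φ(δ − 1.645) = 0.95, so δ = 1.645 + 1.645 = 3.290.
δ = d·√n ⇒ d = δ/√n = 3.290/√258 = 0.2048.

d ≈ 0.205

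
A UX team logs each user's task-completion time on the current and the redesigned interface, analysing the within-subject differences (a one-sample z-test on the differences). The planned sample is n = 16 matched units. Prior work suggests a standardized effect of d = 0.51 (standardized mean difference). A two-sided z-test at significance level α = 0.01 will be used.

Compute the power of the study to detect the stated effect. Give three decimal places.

Noncentrality parameter: δ = d·√n = 0.51 × √16 = 2.0400
Two-sided α = 0.01 → critical value z_{0.005} = 2.576.
Power = Φ(δ − 2.576) + Φ(−δ − 2.576) = Φ(-0.536) + Φ(-4.616) = 0.2960 + 0.0000 = 0.2960.

Power ≈ 0.296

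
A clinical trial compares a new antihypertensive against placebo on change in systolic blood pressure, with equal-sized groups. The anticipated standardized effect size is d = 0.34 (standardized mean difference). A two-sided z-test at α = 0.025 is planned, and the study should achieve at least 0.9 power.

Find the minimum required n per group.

For power 0.9 need Φ(δ − z_{0.0125}) = 0.9, so δ = z_{0.0125} + z_{0.10} = 2.241 + 1.282 = 3.523.
(The Φ(−δ − z_{α/2}) term is vanishingly small for δ > 0 and is dropped in the standard sample-size formula.)
δ = d·√(n/2) ⇒ n = 2(δ/d)² = 2 × (3.523 / 0.34)² = 214.73.
Rounding up, n = 215 per group.

n = 215 per group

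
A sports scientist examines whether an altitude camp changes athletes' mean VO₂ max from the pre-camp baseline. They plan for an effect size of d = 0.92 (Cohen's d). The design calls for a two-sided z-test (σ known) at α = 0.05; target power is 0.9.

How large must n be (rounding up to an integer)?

For power 0.9 need Φ(δ − z_{0.025}) = 0.9, so δ = z_{0.025} + z_{0.10} = 1.960 + 1.282 = 3.242.
(For δ > 0 the lower-tail rejection region contributes negligibly to power, so the one-term inversion is standard.)
δ = d·√n ⇒ n = (δ/d)² = (3.242 / 0.92)² = 12.41.
Round up to the next whole unit.

n = 13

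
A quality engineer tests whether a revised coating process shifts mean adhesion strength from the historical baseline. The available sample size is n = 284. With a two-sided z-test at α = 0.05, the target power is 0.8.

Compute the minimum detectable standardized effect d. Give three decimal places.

Required noncentrality: δ = z_{0.025} + z_{0.20} = 1.960 + 0.842 = 2.802.
(Lower-tail contribution to power is negligible for δ > 0.)
δ = d·√n ⇒ d = δ/√n = 2.802/√284 = 0.1662.

d ≈ 0.166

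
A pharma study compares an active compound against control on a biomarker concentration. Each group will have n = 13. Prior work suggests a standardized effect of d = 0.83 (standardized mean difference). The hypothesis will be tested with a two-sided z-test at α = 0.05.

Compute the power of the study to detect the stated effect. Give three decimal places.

Noncentrality parameter: λ = d·√(n/2) = 0.83 × √(13/2) = 2.1161
Critical value for a two-sided test at α = 0.05: z_{α/2} = 1.960.
Power = Φ(λ − 1.960) + Φ(−λ − 1.960) = Φ(0.156) + Φ(-4.076) = 0.5620 + 0.0000 = 0.5621.

Power ≈ 0.562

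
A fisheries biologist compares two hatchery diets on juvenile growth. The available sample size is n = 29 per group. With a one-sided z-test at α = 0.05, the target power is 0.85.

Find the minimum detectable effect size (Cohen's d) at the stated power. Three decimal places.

d ≈ 0.704

Required noncentrality: δ = z_{0.05} + z_{0.15} = 1.645 + 1.036 = 2.681.
δ = d·√(n/2) ⇒ d = δ/√(n/2) = 2.681/√(29/2) = 0.7041.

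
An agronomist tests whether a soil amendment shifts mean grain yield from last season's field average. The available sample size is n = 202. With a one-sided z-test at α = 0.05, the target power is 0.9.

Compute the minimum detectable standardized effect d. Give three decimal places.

Required noncentrality: δ = z_{0.05} + z_{0.10} = 1.645 + 1.282 = 2.926.
δ = d·√n ⇒ d = δ/√n = 2.926/√202 = 0.2059.

d ≈ 0.206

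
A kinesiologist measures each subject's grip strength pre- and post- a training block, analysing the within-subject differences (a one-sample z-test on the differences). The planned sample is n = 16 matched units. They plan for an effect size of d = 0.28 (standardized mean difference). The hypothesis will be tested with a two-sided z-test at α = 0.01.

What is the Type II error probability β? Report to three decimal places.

β ≈ 0.927

Noncentrality parameter: λ = d·√n = 0.28 × √16 = 1.1200
Critical value for a two-sided test at α = 0.01: z_{α/2} = 2.576.
Power = Φ(λ − 2.576) + Φ(−λ − 2.576) = Φ(-1.456) + Φ(-3.696) = 0.0727 + 0.0001 = 0.0728.
Type II error: β = 1 − power = 1 − 0.0728 = 0.9272.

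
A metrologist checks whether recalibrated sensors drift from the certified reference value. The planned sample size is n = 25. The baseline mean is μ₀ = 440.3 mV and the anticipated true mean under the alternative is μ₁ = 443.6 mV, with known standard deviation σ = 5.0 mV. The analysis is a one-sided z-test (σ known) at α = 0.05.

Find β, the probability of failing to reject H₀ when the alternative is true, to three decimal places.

β ≈ 0.049

Standardized effect: d = |μ₁ − μ₀| / σ = |443.6 − 440.3| / 5.0 = 0.6600
Noncentrality parameter: δ = d·√n = 0.6600 × √25 = 3.3000
One-sided α = 0.05 → critical value z_{0.05} = 1.645.
Power = P(Z > 1.645 − δ) = Φ(1.655) = 0.9511.
Type II error: β = 1 − power = 1 − 0.9511 = 0.0489.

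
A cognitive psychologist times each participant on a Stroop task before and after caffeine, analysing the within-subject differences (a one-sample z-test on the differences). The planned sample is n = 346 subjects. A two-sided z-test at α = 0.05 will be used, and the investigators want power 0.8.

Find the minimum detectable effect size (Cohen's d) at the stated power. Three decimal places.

Required noncentrality: δ = z_{0.025} + z_{0.20} = 1.960 + 0.842 = 2.802.
(The second rejection-region term Φ(−δ − z_{α/2}) is negligible and dropped.)
δ = d·√n ⇒ d = δ/√n = 2.802/√346 = 0.1506.

d ≈ 0.151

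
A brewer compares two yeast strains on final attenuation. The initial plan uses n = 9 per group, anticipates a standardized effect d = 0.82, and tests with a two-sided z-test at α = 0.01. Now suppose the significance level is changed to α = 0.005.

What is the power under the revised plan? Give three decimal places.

δ = d·√(n/2) = 0.82 × √(9/2) = 1.7395 (unchanged). New critical value: z_{0.0025} = 2.807.
Revised power = Φ(δ − 2.807) + Φ(−δ − 2.807) = Φ(-1.068) + Φ(-4.547) = 0.1429 + 0.0000 = 0.1429.

Power ≈ 0.143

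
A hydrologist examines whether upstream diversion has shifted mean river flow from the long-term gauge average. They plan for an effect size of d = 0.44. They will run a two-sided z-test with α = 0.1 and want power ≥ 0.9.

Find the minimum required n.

For power 0.9 need Φ(δ − z_{0.05}) = 0.9, so δ = z_{0.05} + z_{0.10} = 1.645 + 1.282 = 2.926.
(Ignoring the negligible lower-tail rejection probability gives the usual closed-form inversion.)
δ = d·√n ⇒ n = (δ/d)² = (2.926 / 0.44)² = 44.23.
Rounding up, n = 45.

n = 45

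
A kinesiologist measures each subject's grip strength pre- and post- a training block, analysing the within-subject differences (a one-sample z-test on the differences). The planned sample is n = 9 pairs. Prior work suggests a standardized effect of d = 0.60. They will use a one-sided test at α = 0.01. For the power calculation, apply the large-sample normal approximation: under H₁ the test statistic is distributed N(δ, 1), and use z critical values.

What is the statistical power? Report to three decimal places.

Noncentrality parameter: λ = d·√n = 0.60 × √9 = 1.8000
Critical value for a one-sided test at α = 0.01: z_α = 2.326.
Power = P(Z > 2.326 − λ) = Φ(-0.526) = 0.2993.

Power ≈ 0.299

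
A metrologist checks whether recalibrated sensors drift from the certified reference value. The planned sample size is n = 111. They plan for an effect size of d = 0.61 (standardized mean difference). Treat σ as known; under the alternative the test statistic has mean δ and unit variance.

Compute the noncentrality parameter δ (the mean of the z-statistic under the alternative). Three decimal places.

δ = d·√n = 0.61 × √111 = 6.4267

δ ≈ 6.427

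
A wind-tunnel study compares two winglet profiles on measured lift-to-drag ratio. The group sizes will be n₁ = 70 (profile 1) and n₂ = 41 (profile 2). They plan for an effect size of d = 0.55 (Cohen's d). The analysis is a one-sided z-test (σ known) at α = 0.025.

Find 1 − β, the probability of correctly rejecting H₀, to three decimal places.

Power ≈ 0.799

Noncentrality parameter: δ = d / √(1/n₁ + 1/n₂) = 0.55 / √(1/70 + 1/41) = 2.7967
Critical value for a one-sided test at α = 0.025: z_α = 1.960.
Power = Φ(δ − 1.960) = Φ(0.837) = 0.7986.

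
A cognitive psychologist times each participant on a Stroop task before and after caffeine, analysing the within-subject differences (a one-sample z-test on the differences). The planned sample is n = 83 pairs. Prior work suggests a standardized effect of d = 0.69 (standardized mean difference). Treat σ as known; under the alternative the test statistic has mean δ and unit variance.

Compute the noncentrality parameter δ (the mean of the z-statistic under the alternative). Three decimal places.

δ ≈ 6.286

δ = d·√n = 0.69 × √83 = 6.2862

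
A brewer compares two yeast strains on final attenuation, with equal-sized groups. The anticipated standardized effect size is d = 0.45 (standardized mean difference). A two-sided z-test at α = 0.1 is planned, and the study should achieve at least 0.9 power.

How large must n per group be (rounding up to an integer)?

n = 85 per group

Set Φ(δ − 1.645) = 0.9; then δ − 1.645 = Φ⁻¹(0.9) = 1.282, giving δ = 2.926.
(For δ > 0 the lower-tail rejection region contributes negligibly to power, so the one-term inversion is standard.)
δ = d·√(n/2) ⇒ n = 2(δ/d)² = 2 × (2.926 / 0.45)² = 84.58.
Round up to the next whole unit.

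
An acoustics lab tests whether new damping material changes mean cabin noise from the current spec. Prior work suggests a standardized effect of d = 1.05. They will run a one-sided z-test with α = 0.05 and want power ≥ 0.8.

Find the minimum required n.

n = 6

For power 0.8 need Φ(δ − z_{0.05}) = 0.8, so δ = z_{0.05} + z_{0.20} = 1.645 + 0.842 = 2.486.
δ = d·√n ⇒ n = (δ/d)² = (2.486 / 1.05)² = 5.61.
Rounding up, n = 6.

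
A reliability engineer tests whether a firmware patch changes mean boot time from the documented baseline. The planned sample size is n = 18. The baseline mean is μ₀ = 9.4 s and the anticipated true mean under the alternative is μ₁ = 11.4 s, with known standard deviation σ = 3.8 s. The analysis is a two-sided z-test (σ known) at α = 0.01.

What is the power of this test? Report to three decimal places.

Power ≈ 0.366

Standardized effect: d = |μ₁ − μ₀| / σ = |11.4 − 9.4| / 3.8 = 0.5263
Noncentrality parameter: δ = d·√n = 0.5263 × √18 = 2.2330
Critical value for a two-sided test at α = 0.01: z_{α/2} = 2.576.
Power = Φ(δ − 2.576) + Φ(−δ − 2.576) = Φ(-0.343) + Φ(-4.809) = 0.3659 + 0.0000 = 0.3659.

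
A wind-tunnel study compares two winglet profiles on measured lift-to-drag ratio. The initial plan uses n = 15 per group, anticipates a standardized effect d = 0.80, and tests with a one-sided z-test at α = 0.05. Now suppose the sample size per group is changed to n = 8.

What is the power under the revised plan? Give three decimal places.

With n = 8 per group: δ = d·√(n/2) = 0.80 × √(8/2) = 1.6000. Critical value z_{0.05} = 1.645.
Revised power = Φ(δ − 1.645) = Φ(-0.045) = 0.4821.

Power ≈ 0.482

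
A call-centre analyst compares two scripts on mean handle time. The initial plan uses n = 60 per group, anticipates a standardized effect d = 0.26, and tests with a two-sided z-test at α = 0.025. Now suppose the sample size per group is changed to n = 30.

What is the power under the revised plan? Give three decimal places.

Power ≈ 0.109

With n = 30 per group: δ = d·√(n/2) = 0.26 × √(30/2) = 1.0070. Critical value z_{0.0125} = 2.241.
Revised power = Φ(δ − 2.241) + Φ(−δ − 2.241) = Φ(-1.234) + Φ(-3.248) = 0.1085 + 0.0006 = 0.1091.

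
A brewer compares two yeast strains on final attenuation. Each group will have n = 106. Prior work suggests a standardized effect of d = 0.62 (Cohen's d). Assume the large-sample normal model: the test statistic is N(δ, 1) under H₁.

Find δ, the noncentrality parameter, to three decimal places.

δ ≈ 4.514

δ = d·√(n/2) = 0.62 × √(106/2) = 4.5137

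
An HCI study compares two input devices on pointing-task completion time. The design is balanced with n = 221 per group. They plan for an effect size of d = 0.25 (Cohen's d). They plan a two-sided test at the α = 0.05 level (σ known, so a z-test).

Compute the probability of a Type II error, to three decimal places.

β ≈ 0.252

Noncentrality parameter: δ = d·√(n/2) = 0.25 × √(221/2) = 2.6280
Critical value for a two-sided test at α = 0.05: z_{α/2} = 1.960.
Power = Φ(δ − 1.960) + Φ(−δ − 1.960) = Φ(0.668) + Φ(-4.588) = 0.7479 + 0.0000 = 0.7479.
Type II error: β = 1 − power = 1 − 0.7479 = 0.2521.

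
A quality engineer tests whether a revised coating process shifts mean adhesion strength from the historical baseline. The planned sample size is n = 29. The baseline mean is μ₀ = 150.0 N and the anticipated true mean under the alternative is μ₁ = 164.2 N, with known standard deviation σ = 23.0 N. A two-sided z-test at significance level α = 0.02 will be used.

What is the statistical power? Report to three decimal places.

Standardized effect: d = |μ₁ − μ₀| / σ = |164.2 − 150.0| / 23.0 = 0.6174
Noncentrality parameter: λ = d·√n = 0.6174 × √29 = 3.3248
Two-sided α = 0.02 → critical value z_{0.01} = 2.326.
Power = Φ(λ − 2.326) + Φ(−λ − 2.326) = Φ(0.998) + Φ(-5.651) = 0.8410 + 0.0000 = 0.8410.

Power ≈ 0.841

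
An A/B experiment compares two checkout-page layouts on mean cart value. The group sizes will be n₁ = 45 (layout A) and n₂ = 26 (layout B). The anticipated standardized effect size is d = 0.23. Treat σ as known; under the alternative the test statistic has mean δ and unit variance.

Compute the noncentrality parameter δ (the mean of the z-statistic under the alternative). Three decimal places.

The noncentrality parameter scales effect size by the design's sample-size factor: δ = d / √(1/n₁ + 1/n₂) = 0.23 / √(1/45 + 1/26) = 0.9337

δ ≈ 0.934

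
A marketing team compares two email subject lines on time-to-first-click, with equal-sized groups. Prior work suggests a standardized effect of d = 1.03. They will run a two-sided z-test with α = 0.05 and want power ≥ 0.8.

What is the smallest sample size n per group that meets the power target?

n = 15 per group

For power 0.8 need Φ(δ − z_{0.025}) = 0.8, so δ = z_{0.025} + z_{0.20} = 1.960 + 0.842 = 2.802.
(The Φ(−δ − z_{α/2}) term is vanishingly small for δ > 0 and is dropped in the standard sample-size formula.)
δ = d·√(n/2) ⇒ n = 2(δ/d)² = 2 × (2.802 / 1.03)² = 14.80.
Round up to the next whole unit.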